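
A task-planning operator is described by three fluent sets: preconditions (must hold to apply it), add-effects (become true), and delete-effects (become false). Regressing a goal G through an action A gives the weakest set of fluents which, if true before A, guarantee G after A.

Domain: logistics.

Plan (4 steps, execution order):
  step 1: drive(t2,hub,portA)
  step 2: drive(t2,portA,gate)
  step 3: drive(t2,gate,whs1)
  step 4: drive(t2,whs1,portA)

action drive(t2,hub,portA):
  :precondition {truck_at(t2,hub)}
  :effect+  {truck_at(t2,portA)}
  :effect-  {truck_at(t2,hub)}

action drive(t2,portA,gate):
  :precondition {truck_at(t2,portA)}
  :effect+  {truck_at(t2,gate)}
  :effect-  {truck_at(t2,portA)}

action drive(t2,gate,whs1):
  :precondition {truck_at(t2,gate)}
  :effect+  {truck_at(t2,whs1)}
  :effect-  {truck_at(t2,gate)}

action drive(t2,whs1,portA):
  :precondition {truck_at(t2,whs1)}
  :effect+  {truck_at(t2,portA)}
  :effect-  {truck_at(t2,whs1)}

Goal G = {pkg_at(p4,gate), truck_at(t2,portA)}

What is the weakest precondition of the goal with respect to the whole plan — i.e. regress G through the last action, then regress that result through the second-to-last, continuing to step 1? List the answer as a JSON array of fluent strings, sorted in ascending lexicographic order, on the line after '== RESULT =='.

Work backward from the goal:
  through step 4 (drive(t2,whs1,portA)): drop {truck_at(t2,portA)}, keep {pkg_at(p4,gate)}, require {truck_at(t2,whs1)}
    → {pkg_at(p4,gate), truck_at(t2,whs1)}
  through step 3 (drive(t2,gate,whs1)): drop {truck_at(t2,whs1)}, keep {pkg_at(p4,gate)}, require {truck_at(t2,gate)}
    → {pkg_at(p4,gate), truck_at(t2,gate)}
  through step 2 (drive(t2,portA,gate)): drop {truck_at(t2,gate)}, keep {pkg_at(p4,gate)}, require {truck_at(t2,portA)}
    → {pkg_at(p4,gate), truck_at(t2,portA)}
  through step 1 (drive(t2,hub,portA)): drop {truck_at(t2,portA)}, keep {pkg_at(p4,gate)}, require {truck_at(t2,hub)}
    → {pkg_at(p4,gate), truck_at(t2,hub)}

== RESULT ==
["pkg_at(p4,gate)", "truck_at(t2,hub)"]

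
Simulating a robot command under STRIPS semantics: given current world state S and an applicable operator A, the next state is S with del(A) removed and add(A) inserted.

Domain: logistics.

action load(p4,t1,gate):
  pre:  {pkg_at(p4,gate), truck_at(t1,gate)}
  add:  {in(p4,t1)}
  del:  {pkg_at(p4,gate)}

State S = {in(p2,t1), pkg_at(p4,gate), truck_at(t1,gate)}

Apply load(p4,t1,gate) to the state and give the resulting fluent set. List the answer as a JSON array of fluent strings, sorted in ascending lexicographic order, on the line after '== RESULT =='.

Progress:
  pre ⊆ S: {pkg_at(p4,gate), truck_at(t1,gate)} ⊆ S  — applicable
  S \ del = {in(p2,t1), truck_at(t1,gate)}
  ∪ add   = {in(p2,t1), in(p4,t1), truck_at(t1,gate)}

== RESULT ==
["in(p2,t1)", "in(p4,t1)", "truck_at(t1,gate)"]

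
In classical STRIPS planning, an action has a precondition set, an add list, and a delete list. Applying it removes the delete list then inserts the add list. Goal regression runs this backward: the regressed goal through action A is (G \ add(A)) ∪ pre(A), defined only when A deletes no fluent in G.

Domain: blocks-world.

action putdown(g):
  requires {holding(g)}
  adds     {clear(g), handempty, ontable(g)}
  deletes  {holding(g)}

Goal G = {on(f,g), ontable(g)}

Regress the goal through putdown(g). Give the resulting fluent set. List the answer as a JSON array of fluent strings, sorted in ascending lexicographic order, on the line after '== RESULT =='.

Compute (G \ add) ∪ pre:
  G ∩ del = {}  (empty — regression defined)
  G \ add = {on(f,g), ontable(g)} \ {clear(g), handempty, ontable(g)} = {on(f,g)}
  ∪ pre   = {on(f,g)} ∪ {holding(g)}
          = {holding(g), on(f,g)}

== RESULT ==
["holding(g)", "on(f,g)"]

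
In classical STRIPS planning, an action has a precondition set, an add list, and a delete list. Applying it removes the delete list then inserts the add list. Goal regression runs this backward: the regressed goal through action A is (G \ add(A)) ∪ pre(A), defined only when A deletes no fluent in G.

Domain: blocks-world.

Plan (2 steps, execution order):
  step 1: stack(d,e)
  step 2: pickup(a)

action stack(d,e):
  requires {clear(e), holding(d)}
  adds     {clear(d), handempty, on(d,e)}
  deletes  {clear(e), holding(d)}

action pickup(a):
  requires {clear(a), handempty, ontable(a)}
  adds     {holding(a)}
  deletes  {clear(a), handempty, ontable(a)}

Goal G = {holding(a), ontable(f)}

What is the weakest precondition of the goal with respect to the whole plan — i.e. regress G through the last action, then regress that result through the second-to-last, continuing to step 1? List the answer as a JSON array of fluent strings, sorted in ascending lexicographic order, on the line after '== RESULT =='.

Regress step by step:
  through step 2 (pickup(a)): drop {holding(a)}, keep {ontable(f)}, require {clear(a), handempty, ontable(a)}
    → {clear(a), handempty, ontable(a), ontable(f)}
  through step 1 (stack(d,e)): drop {handempty}, keep {clear(a), ontable(a), ontable(f)}, require {clear(e), holding(d)}
    → {clear(a), clear(e), holding(d), ontable(a), ontable(f)}

== RESULT ==
["clear(a)", "clear(e)", "holding(d)", "ontable(a)", "ontable(f)"]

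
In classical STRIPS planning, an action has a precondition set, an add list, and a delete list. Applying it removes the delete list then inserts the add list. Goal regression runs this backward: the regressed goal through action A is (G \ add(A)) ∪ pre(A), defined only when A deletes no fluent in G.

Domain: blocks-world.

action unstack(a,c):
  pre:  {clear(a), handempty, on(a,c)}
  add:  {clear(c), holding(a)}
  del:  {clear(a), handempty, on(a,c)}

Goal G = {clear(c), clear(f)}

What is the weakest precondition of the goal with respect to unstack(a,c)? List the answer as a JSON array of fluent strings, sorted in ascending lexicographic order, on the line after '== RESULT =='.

Regress:
  G ∩ del = {}  (empty — regression defined)
  G \ add = {clear(c), clear(f)} \ {clear(c), holding(a)} = {clear(f)}
  ∪ pre   = {clear(f)} ∪ {clear(a), handempty, on(a,c)}
          = {clear(a), clear(f), handempty, on(a,c)}

== RESULT ==
["clear(a)", "clear(f)", "handempty", "on(a,c)"]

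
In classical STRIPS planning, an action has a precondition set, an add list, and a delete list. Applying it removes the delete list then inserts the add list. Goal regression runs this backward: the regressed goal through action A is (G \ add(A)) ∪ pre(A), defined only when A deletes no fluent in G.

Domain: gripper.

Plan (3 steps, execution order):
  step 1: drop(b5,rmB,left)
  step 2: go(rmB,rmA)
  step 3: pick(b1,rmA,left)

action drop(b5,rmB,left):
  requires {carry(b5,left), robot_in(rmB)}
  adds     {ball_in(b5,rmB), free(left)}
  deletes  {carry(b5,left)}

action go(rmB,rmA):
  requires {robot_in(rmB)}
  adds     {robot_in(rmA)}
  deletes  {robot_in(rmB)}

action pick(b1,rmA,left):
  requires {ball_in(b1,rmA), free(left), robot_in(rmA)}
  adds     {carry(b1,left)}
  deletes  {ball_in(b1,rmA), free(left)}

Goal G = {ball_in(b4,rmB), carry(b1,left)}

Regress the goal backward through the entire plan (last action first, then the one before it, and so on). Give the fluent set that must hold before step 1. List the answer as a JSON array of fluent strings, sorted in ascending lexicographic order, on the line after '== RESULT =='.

Regress step by step:
  through step 3 (pick(b1,rmA,left)): drop {carry(b1,left)}, keep {ball_in(b4,rmB)}, require {ball_in(b1,rmA), free(left), robot_in(rmA)}
    → {ball_in(b1,rmA), ball_in(b4,rmB), free(left), robot_in(rmA)}
  through step 2 (go(rmB,rmA)): drop {robot_in(rmA)}, keep {ball_in(b1,rmA), ball_in(b4,rmB), free(left)}, require {robot_in(rmB)}
    → {ball_in(b1,rmA), ball_in(b4,rmB), free(left), robot_in(rmB)}
  through step 1 (drop(b5,rmB,left)): drop {free(left)}, keep {ball_in(b1,rmA), ball_in(b4,rmB), robot_in(rmB)}, require {carry(b5,left), robot_in(rmB)}
    → {ball_in(b1,rmA), ball_in(b4,rmB), carry(b5,left), robot_in(rmB)}

== RESULT ==
["ball_in(b1,rmA)", "ball_in(b4,rmB)", "carry(b5,left)", "robot_in(rmB)"]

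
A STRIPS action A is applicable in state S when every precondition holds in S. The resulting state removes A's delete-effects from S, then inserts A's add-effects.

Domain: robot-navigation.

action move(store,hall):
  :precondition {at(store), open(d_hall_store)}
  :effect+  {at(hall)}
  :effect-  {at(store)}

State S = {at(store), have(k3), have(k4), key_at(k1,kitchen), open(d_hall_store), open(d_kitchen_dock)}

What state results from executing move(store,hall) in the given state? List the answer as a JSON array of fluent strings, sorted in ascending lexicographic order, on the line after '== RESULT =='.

Progress:
  pre ⊆ S: {at(store), open(d_hall_store)} ⊆ S  — applicable
  S \ del = {have(k3), have(k4), key_at(k1,kitchen), open(d_hall_store), open(d_kitchen_dock)}
  ∪ add   = {at(hall), have(k3), have(k4), key_at(k1,kitchen), open(d_hall_store), open(d_kitchen_dock)}

== RESULT ==
["at(hall)", "have(k3)", "have(k4)", "key_at(k1,kitchen)", "open(d_hall_store)", "open(d_kitchen_dock)"]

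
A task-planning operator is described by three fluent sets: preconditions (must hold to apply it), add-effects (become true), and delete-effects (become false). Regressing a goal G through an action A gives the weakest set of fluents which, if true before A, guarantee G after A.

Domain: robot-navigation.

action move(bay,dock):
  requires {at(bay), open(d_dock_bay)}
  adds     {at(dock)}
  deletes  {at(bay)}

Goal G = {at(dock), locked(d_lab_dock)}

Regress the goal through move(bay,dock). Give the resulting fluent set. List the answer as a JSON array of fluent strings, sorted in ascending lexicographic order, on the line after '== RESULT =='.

Compute (G \ add) ∪ pre:
  G ∩ del = {}  (empty — regression defined)
  G \ add = {at(dock), locked(d_lab_dock)} \ {at(dock)} = {locked(d_lab_dock)}
  ∪ pre   = {locked(d_lab_dock)} ∪ {at(bay), open(d_dock_bay)}
          = {at(bay), locked(d_lab_dock), open(d_dock_bay)}

== RESULT ==
["at(bay)", "locked(d_lab_dock)", "open(d_dock_bay)"]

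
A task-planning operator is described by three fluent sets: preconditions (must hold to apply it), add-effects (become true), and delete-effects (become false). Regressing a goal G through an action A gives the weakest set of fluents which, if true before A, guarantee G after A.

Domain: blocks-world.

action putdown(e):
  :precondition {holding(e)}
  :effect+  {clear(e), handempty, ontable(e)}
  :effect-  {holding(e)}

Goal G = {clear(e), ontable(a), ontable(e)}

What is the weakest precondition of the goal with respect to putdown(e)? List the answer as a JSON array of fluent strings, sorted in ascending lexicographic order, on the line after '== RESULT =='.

Compute (G \ add) ∪ pre:
  G ∩ del = {}  (empty — regression defined)
  G \ add = {clear(e), ontable(a), ontable(e)} \ {clear(e), handempty, ontable(e)} = {ontable(a)}
  ∪ pre   = {ontable(a)} ∪ {holding(e)}
          = {holding(e), ontable(a)}

== RESULT ==
["holding(e)", "ontable(a)"]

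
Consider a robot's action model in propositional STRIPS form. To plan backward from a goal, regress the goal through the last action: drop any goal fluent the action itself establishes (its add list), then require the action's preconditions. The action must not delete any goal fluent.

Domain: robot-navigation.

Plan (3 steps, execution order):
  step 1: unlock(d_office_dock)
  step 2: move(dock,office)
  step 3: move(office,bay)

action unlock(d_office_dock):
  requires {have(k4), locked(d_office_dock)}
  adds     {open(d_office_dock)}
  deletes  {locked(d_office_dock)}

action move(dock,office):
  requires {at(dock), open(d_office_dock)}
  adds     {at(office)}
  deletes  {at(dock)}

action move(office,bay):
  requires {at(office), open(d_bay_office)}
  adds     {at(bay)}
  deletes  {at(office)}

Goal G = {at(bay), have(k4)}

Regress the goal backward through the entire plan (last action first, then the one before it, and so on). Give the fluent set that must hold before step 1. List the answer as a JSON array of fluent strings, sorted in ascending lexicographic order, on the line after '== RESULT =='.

Work backward from the goal:
  through step 3 (move(office,bay)): drop {at(bay)}, keep {have(k4)}, require {at(office), open(d_bay_office)}
    → {at(office), have(k4), open(d_bay_office)}
  through step 2 (move(dock,office)): drop {at(office)}, keep {have(k4), open(d_bay_office)}, require {at(dock), open(d_office_dock)}
    → {at(dock), have(k4), open(d_bay_office), open(d_office_dock)}
  through step 1 (unlock(d_office_dock)): drop {open(d_office_dock)}, keep {at(dock), have(k4), open(d_bay_office)}, require {have(k4), locked(d_office_dock)}
    → {at(dock), have(k4), locked(d_office_dock), open(d_bay_office)}

== RESULT ==
["at(dock)", "have(k4)", "locked(d_office_dock)", "open(d_bay_office)"]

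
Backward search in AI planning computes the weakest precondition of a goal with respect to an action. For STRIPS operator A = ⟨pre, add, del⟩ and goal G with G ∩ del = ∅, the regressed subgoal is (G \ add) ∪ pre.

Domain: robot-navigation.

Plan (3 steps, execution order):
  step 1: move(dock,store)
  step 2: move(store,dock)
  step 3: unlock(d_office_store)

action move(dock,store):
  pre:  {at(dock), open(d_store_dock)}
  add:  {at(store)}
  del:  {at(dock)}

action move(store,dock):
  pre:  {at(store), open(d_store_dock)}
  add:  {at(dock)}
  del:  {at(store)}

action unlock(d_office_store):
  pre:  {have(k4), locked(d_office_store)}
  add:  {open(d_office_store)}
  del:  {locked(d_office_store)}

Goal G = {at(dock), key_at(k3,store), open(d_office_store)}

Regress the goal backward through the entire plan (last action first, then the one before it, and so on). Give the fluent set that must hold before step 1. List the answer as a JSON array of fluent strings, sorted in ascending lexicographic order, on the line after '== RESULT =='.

Regress step by step:
  through step 3 (unlock(d_office_store)): drop {open(d_office_store)}, keep {at(dock), key_at(k3,store)}, require {have(k4), locked(d_office_store)}
    → {at(dock), have(k4), key_at(k3,store), locked(d_office_store)}
  through step 2 (move(store,dock)): drop {at(dock)}, keep {have(k4), key_at(k3,store), locked(d_office_store)}, require {at(store), open(d_store_dock)}
    → {at(store), have(k4), key_at(k3,store), locked(d_office_store), open(d_store_dock)}
  through step 1 (move(dock,store)): drop {at(store)}, keep {have(k4), key_at(k3,store), locked(d_office_store), open(d_store_dock)}, require {at(dock), open(d_store_dock)}
    → {at(dock), have(k4), key_at(k3,store), locked(d_office_store), open(d_store_dock)}

== RESULT ==
["at(dock)", "have(k4)", "key_at(k3,store)", "locked(d_office_store)", "open(d_store_dock)"]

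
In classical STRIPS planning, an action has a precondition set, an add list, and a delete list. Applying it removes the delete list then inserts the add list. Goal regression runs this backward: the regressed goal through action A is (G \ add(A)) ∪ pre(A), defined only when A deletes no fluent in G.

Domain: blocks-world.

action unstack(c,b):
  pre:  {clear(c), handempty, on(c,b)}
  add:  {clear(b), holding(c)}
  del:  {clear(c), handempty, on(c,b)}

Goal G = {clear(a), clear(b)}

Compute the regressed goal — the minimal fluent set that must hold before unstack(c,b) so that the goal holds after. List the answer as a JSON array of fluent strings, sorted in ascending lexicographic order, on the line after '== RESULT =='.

Compute (G \ add) ∪ pre:
  G ∩ del = {}  (empty — regression defined)
  G \ add = {clear(a), clear(b)} \ {clear(b), holding(c)} = {clear(a)}
  ∪ pre   = {clear(a)} ∪ {clear(c), handempty, on(c,b)}
          = {clear(a), clear(c), handempty, on(c,b)}

== RESULT ==
["clear(a)", "clear(c)", "handempty", "on(c,b)"]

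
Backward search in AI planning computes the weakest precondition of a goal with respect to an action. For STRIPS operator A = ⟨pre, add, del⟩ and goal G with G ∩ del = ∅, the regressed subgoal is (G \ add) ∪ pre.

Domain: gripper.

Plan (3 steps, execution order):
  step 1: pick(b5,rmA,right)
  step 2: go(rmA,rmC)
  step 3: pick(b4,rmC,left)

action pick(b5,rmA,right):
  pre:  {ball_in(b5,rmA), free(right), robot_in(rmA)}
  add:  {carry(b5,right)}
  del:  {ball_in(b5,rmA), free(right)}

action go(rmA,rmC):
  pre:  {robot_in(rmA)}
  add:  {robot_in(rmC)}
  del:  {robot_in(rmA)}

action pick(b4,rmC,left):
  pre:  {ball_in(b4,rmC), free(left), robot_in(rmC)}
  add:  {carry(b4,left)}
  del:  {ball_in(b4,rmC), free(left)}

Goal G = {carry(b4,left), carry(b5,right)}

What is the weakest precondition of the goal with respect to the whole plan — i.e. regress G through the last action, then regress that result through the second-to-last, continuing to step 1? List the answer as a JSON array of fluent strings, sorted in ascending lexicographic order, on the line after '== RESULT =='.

Regress step by step:
  through step 3 (pick(b4,rmC,left)): drop {carry(b4,left)}, keep {carry(b5,right)}, require {ball_in(b4,rmC), free(left), robot_in(rmC)}
    → {ball_in(b4,rmC), carry(b5,right), free(left), robot_in(rmC)}
  through step 2 (go(rmA,rmC)): drop {robot_in(rmC)}, keep {ball_in(b4,rmC), carry(b5,right), free(left)}, require {robot_in(rmA)}
    → {ball_in(b4,rmC), carry(b5,right), free(left), robot_in(rmA)}
  through step 1 (pick(b5,rmA,right)): drop {carry(b5,right)}, keep {ball_in(b4,rmC), free(left), robot_in(rmA)}, require {ball_in(b5,rmA), free(right), robot_in(rmA)}
    → {ball_in(b4,rmC), ball_in(b5,rmA), free(left), free(right), robot_in(rmA)}

== RESULT ==
["ball_in(b4,rmC)", "ball_in(b5,rmA)", "free(left)", "free(right)", "robot_in(rmA)"]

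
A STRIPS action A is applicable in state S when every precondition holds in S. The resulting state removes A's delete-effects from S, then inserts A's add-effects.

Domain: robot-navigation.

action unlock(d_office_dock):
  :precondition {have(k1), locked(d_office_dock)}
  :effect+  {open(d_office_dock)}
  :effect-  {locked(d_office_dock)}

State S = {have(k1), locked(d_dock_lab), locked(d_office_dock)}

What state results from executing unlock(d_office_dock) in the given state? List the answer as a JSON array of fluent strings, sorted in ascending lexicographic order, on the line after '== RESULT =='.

Compute (S \ del) ∪ add:
  pre ⊆ S: {have(k1), locked(d_office_dock)} ⊆ S  — applicable
  S \ del = {have(k1), locked(d_dock_lab)}
  ∪ add   = {have(k1), locked(d_dock_lab), open(d_office_dock)}

== RESULT ==
["have(k1)", "locked(d_dock_lab)", "open(d_office_dock)"]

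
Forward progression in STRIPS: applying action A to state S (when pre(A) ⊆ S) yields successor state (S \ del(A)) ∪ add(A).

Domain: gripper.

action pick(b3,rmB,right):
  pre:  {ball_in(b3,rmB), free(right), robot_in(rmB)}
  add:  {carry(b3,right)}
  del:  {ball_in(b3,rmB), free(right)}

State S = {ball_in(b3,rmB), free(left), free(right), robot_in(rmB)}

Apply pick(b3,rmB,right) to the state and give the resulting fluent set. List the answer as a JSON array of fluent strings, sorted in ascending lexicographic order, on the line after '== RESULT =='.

Compute (S \ del) ∪ add:
  pre ⊆ S: {ball_in(b3,rmB), free(right), robot_in(rmB)} ⊆ S  — applicable
  S \ del = {free(left), robot_in(rmB)}
  ∪ add   = {carry(b3,right), free(left), robot_in(rmB)}

== RESULT ==
["carry(b3,right)", "free(left)", "robot_in(rmB)"]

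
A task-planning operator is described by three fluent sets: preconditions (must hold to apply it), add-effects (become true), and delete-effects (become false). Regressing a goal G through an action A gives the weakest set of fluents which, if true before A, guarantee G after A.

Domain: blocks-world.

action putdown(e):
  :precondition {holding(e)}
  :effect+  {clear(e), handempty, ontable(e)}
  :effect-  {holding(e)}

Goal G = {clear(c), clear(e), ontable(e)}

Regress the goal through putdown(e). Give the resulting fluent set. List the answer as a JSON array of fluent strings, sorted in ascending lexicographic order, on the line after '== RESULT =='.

Compute (G \ add) ∪ pre:
  G ∩ del = {}  (empty — regression defined)
  G \ add = {clear(c), clear(e), ontable(e)} \ {clear(e), handempty, ontable(e)} = {clear(c)}
  ∪ pre   = {clear(c)} ∪ {holding(e)}
          = {clear(c), holding(e)}

== RESULT ==
["clear(c)", "holding(e)"]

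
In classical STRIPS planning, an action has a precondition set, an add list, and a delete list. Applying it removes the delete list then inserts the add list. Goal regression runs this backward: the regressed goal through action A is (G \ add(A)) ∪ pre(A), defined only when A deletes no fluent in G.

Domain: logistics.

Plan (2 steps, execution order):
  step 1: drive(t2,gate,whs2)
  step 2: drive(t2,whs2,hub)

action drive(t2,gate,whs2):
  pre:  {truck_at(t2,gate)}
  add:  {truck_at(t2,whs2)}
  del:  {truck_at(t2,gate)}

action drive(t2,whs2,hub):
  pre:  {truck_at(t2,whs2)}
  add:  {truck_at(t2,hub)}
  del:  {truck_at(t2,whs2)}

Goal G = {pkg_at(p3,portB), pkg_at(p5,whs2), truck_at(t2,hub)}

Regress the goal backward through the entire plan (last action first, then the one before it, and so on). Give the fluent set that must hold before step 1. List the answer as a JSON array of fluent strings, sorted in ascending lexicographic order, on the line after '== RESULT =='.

Regress step by step:
  through step 2 (drive(t2,whs2,hub)): drop {truck_at(t2,hub)}, keep {pkg_at(p3,portB), pkg_at(p5,whs2)}, require {truck_at(t2,whs2)}
    → {pkg_at(p3,portB), pkg_at(p5,whs2), truck_at(t2,whs2)}
  through step 1 (drive(t2,gate,whs2)): drop {truck_at(t2,whs2)}, keep {pkg_at(p3,portB), pkg_at(p5,whs2)}, require {truck_at(t2,gate)}
    → {pkg_at(p3,portB), pkg_at(p5,whs2), truck_at(t2,gate)}

== RESULT ==
["pkg_at(p3,portB)", "pkg_at(p5,whs2)", "truck_at(t2,gate)"]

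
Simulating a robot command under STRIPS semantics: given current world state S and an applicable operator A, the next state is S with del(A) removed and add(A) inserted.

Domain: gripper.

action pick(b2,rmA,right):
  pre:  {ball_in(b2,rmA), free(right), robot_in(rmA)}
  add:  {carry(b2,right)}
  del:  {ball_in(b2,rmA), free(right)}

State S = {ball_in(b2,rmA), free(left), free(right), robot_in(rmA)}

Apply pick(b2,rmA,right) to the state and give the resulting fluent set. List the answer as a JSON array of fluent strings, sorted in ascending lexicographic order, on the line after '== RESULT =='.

Compute (S \ del) ∪ add:
  pre ⊆ S: {ball_in(b2,rmA), free(right), robot_in(rmA)} ⊆ S  — applicable
  S \ del = {free(left), robot_in(rmA)}
  ∪ add   = {carry(b2,right), free(left), robot_in(rmA)}

== RESULT ==
["carry(b2,right)", "free(left)", "robot_in(rmA)"]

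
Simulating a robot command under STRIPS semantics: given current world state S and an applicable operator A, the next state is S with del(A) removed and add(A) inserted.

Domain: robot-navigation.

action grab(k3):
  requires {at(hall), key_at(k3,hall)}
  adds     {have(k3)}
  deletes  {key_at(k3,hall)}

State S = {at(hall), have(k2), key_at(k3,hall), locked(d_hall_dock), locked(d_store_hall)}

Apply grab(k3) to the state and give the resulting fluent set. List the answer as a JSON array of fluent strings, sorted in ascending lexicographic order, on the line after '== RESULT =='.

Progress:
  pre ⊆ S: {at(hall), key_at(k3,hall)} ⊆ S  — applicable
  S \ del = {at(hall), have(k2), locked(d_hall_dock), locked(d_store_hall)}
  ∪ add   = {at(hall), have(k2), have(k3), locked(d_hall_dock), locked(d_store_hall)}

== RESULT ==
["at(hall)", "have(k2)", "have(k3)", "locked(d_hall_dock)", "locked(d_store_hall)"]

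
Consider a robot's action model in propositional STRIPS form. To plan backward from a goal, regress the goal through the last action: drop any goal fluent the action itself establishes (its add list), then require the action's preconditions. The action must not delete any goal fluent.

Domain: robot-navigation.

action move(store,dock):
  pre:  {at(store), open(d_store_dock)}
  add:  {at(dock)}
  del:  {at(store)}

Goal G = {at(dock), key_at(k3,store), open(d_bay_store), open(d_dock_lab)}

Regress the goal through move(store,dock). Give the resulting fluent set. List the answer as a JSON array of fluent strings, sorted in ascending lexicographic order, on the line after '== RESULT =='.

Regress:
  G ∩ del = {}  (empty — regression defined)
  G \ add = {at(dock), key_at(k3,store), open(d_bay_store), open(d_dock_lab)} \ {at(dock)} = {key_at(k3,store), open(d_bay_store), open(d_dock_lab)}
  ∪ pre   = {key_at(k3,store), open(d_bay_store), open(d_dock_lab)} ∪ {at(store), open(d_store_dock)}
          = {at(store), key_at(k3,store), open(d_bay_store), open(d_dock_lab), open(d_store_dock)}

== RESULT ==
["at(store)", "key_at(k3,store)", "open(d_bay_store)", "open(d_dock_lab)", "open(d_store_dock)"]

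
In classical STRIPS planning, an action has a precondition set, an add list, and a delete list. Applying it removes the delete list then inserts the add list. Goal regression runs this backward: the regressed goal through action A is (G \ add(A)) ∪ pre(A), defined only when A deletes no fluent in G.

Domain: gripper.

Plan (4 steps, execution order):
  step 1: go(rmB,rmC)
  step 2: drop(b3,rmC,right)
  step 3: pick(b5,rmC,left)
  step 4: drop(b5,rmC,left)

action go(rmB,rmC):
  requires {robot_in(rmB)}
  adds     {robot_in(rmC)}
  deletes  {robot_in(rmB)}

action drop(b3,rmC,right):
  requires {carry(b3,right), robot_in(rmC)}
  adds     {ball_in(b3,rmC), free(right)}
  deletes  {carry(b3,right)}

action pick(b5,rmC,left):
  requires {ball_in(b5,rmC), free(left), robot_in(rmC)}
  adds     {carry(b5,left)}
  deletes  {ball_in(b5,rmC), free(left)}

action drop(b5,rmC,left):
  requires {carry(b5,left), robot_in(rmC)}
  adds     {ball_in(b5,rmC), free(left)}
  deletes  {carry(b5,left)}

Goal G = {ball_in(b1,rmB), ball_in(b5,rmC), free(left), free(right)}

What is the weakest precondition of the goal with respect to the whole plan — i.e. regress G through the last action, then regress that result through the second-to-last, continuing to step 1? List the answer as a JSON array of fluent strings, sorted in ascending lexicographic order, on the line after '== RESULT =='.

Work backward from the goal:
  through step 4 (drop(b5,rmC,left)): drop {ball_in(b5,rmC), free(left)}, keep {ball_in(b1,rmB), free(right)}, require {carry(b5,left), robot_in(rmC)}
    → {ball_in(b1,rmB), carry(b5,left), free(right), robot_in(rmC)}
  through step 3 (pick(b5,rmC,left)): drop {carry(b5,left)}, keep {ball_in(b1,rmB), free(right), robot_in(rmC)}, require {ball_in(b5,rmC), free(left), robot_in(rmC)}
    → {ball_in(b1,rmB), ball_in(b5,rmC), free(left), free(right), robot_in(rmC)}
  through step 2 (drop(b3,rmC,right)): drop {free(right)}, keep {ball_in(b1,rmB), ball_in(b5,rmC), free(left), robot_in(rmC)}, require {carry(b3,right), robot_in(rmC)}
    → {ball_in(b1,rmB), ball_in(b5,rmC), carry(b3,right), free(left), robot_in(rmC)}
  through step 1 (go(rmB,rmC)): drop {robot_in(rmC)}, keep {ball_in(b1,rmB), ball_in(b5,rmC), carry(b3,right), free(left)}, require {robot_in(rmB)}
    → {ball_in(b1,rmB), ball_in(b5,rmC), carry(b3,right), free(left), robot_in(rmB)}

== RESULT ==
["ball_in(b1,rmB)", "ball_in(b5,rmC)", "carry(b3,right)", "free(left)", "robot_in(rmB)"]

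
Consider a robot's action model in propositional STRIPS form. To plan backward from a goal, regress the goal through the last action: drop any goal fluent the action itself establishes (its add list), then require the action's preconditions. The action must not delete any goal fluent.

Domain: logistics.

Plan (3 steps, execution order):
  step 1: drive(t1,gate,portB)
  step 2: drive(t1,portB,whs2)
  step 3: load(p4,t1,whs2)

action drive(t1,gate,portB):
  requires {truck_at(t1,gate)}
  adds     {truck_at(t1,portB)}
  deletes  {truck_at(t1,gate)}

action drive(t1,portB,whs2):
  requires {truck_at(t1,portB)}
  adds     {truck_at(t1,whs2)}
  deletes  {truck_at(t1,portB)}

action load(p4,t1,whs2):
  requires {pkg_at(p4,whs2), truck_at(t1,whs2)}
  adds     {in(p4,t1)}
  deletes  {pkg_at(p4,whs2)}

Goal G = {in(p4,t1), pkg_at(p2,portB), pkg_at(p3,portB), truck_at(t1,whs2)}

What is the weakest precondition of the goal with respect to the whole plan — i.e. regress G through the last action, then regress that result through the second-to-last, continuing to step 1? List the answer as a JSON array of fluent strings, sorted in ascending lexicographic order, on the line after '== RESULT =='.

Work backward from the goal:
  through step 3 (load(p4,t1,whs2)): drop {in(p4,t1)}, keep {pkg_at(p2,portB), pkg_at(p3,portB), truck_at(t1,whs2)}, require {pkg_at(p4,whs2), truck_at(t1,whs2)}
    → {pkg_at(p2,portB), pkg_at(p3,portB), pkg_at(p4,whs2), truck_at(t1,whs2)}
  through step 2 (drive(t1,portB,whs2)): drop {truck_at(t1,whs2)}, keep {pkg_at(p2,portB), pkg_at(p3,portB), pkg_at(p4,whs2)}, require {truck_at(t1,portB)}
    → {pkg_at(p2,portB), pkg_at(p3,portB), pkg_at(p4,whs2), truck_at(t1,portB)}
  through step 1 (drive(t1,gate,portB)): drop {truck_at(t1,portB)}, keep {pkg_at(p2,portB), pkg_at(p3,portB), pkg_at(p4,whs2)}, require {truck_at(t1,gate)}
    → {pkg_at(p2,portB), pkg_at(p3,portB), pkg_at(p4,whs2), truck_at(t1,gate)}

== RESULT ==
["pkg_at(p2,portB)", "pkg_at(p3,portB)", "pkg_at(p4,whs2)", "truck_at(t1,gate)"]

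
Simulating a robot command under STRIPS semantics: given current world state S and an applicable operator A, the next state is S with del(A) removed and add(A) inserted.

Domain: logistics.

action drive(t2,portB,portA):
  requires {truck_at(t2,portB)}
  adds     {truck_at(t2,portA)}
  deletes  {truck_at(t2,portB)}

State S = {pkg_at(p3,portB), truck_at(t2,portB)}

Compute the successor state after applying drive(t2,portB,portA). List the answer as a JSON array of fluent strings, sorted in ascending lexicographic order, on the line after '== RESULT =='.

Progress:
  pre ⊆ S: {truck_at(t2,portB)} ⊆ S  — applicable
  S \ del = {pkg_at(p3,portB)}
  ∪ add   = {pkg_at(p3,portB), truck_at(t2,portA)}

== RESULT ==
["pkg_at(p3,portB)", "truck_at(t2,portA)"]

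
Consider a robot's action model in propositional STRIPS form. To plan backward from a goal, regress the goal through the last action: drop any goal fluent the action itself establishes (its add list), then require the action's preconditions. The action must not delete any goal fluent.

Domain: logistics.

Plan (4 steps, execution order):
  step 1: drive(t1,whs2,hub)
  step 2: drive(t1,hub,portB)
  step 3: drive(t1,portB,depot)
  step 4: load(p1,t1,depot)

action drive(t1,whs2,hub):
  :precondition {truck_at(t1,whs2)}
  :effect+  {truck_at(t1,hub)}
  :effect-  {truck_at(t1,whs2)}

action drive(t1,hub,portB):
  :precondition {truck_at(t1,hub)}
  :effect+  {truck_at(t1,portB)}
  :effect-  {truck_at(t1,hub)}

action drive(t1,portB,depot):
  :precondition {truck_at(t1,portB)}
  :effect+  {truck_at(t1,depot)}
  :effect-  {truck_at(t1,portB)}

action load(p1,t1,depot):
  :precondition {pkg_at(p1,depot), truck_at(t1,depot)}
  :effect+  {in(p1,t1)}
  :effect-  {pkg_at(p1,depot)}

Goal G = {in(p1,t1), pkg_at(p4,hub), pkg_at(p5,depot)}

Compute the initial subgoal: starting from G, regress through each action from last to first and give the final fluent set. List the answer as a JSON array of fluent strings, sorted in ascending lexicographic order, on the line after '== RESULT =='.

Regress step by step:
  through step 4 (load(p1,t1,depot)): drop {in(p1,t1)}, keep {pkg_at(p4,hub), pkg_at(p5,depot)}, require {pkg_at(p1,depot), truck_at(t1,depot)}
    → {pkg_at(p1,depot), pkg_at(p4,hub), pkg_at(p5,depot), truck_at(t1,depot)}
  through step 3 (drive(t1,portB,depot)): drop {truck_at(t1,depot)}, keep {pkg_at(p1,depot), pkg_at(p4,hub), pkg_at(p5,depot)}, require {truck_at(t1,portB)}
    → {pkg_at(p1,depot), pkg_at(p4,hub), pkg_at(p5,depot), truck_at(t1,portB)}
  through step 2 (drive(t1,hub,portB)): drop {truck_at(t1,portB)}, keep {pkg_at(p1,depot), pkg_at(p4,hub), pkg_at(p5,depot)}, require {truck_at(t1,hub)}
    → {pkg_at(p1,depot), pkg_at(p4,hub), pkg_at(p5,depot), truck_at(t1,hub)}
  through step 1 (drive(t1,whs2,hub)): drop {truck_at(t1,hub)}, keep {pkg_at(p1,depot), pkg_at(p4,hub), pkg_at(p5,depot)}, require {truck_at(t1,whs2)}
    → {pkg_at(p1,depot), pkg_at(p4,hub), pkg_at(p5,depot), truck_at(t1,whs2)}

== RESULT ==
["pkg_at(p1,depot)", "pkg_at(p4,hub)", "pkg_at(p5,depot)", "truck_at(t1,whs2)"]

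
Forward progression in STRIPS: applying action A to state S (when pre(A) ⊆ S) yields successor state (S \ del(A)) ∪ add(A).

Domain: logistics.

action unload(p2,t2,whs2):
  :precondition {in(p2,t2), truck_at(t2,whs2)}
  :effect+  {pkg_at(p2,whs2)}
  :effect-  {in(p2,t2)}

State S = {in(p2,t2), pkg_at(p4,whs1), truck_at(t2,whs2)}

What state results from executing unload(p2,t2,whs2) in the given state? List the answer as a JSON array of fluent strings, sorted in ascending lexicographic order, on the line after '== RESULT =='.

Compute (S \ del) ∪ add:
  pre ⊆ S: {in(p2,t2), truck_at(t2,whs2)} ⊆ S  — applicable
  S \ del = {pkg_at(p4,whs1), truck_at(t2,whs2)}
  ∪ add   = {pkg_at(p2,whs2), pkg_at(p4,whs1), truck_at(t2,whs2)}

== RESULT ==
["pkg_at(p2,whs2)", "pkg_at(p4,whs1)", "truck_at(t2,whs2)"]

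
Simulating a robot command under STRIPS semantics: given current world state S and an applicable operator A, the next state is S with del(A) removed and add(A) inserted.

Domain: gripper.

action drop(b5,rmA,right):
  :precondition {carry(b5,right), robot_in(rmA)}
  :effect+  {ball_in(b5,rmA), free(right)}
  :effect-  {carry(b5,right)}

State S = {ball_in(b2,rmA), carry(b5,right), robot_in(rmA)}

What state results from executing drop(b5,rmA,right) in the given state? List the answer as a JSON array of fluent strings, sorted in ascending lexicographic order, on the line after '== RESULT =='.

Progress:
  pre ⊆ S: {carry(b5,right), robot_in(rmA)} ⊆ S  — applicable
  S \ del = {ball_in(b2,rmA), robot_in(rmA)}
  ∪ add   = {ball_in(b2,rmA), ball_in(b5,rmA), free(right), robot_in(rmA)}

== RESULT ==
["ball_in(b2,rmA)", "ball_in(b5,rmA)", "free(right)", "robot_in(rmA)"]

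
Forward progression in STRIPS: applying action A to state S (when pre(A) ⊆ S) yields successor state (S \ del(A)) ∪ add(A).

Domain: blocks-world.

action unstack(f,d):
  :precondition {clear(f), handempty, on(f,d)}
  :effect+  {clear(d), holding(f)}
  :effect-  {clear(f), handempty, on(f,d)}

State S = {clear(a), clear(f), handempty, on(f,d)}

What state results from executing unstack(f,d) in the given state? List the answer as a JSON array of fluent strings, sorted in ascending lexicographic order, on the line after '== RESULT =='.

Progress:
  pre ⊆ S: {clear(f), handempty, on(f,d)} ⊆ S  — applicable
  S \ del = {clear(a)}
  ∪ add   = {clear(a), clear(d), holding(f)}

== RESULT ==
["clear(a)", "clear(d)", "holding(f)"]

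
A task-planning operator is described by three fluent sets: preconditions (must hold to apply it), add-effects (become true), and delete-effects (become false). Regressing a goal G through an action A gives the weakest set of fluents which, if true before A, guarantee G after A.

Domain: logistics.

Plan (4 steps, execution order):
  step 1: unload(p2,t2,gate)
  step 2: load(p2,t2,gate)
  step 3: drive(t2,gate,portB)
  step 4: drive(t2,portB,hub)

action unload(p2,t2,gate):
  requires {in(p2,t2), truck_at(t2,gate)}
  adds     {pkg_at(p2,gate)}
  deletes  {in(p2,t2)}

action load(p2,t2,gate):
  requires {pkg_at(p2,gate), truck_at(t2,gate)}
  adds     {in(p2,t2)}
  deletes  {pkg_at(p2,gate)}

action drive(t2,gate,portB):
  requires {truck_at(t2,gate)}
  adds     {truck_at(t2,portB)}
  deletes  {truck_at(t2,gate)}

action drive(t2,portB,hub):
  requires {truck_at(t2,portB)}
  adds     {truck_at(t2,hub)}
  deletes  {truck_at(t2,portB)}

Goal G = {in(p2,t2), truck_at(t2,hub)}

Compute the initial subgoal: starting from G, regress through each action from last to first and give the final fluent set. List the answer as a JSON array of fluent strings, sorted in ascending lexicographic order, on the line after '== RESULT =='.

Regress step by step:
  through step 4 (drive(t2,portB,hub)): drop {truck_at(t2,hub)}, keep {in(p2,t2)}, require {truck_at(t2,portB)}
    → {in(p2,t2), truck_at(t2,portB)}
  through step 3 (drive(t2,gate,portB)): drop {truck_at(t2,portB)}, keep {in(p2,t2)}, require {truck_at(t2,gate)}
    → {in(p2,t2), truck_at(t2,gate)}
  through step 2 (load(p2,t2,gate)): drop {in(p2,t2)}, keep {truck_at(t2,gate)}, require {pkg_at(p2,gate), truck_at(t2,gate)}
    → {pkg_at(p2,gate), truck_at(t2,gate)}
  through step 1 (unload(p2,t2,gate)): drop {pkg_at(p2,gate)}, keep {truck_at(t2,gate)}, require {in(p2,t2), truck_at(t2,gate)}
    → {in(p2,t2), truck_at(t2,gate)}

== RESULT ==
["in(p2,t2)", "truck_at(t2,gate)"]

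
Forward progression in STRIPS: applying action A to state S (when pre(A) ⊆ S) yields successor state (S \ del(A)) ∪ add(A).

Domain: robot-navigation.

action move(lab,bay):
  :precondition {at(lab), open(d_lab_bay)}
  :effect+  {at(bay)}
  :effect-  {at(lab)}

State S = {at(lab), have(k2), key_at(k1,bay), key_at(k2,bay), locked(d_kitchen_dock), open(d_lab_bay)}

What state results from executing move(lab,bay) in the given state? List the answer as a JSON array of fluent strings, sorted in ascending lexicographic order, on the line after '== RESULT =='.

Compute (S \ del) ∪ add:
  pre ⊆ S: {at(lab), open(d_lab_bay)} ⊆ S  — applicable
  S \ del = {have(k2), key_at(k1,bay), key_at(k2,bay), locked(d_kitchen_dock), open(d_lab_bay)}
  ∪ add   = {at(bay), have(k2), key_at(k1,bay), key_at(k2,bay), locked(d_kitchen_dock), open(d_lab_bay)}

== RESULT ==
["at(bay)", "have(k2)", "key_at(k1,bay)", "key_at(k2,bay)", "locked(d_kitchen_dock)", "open(d_lab_bay)"]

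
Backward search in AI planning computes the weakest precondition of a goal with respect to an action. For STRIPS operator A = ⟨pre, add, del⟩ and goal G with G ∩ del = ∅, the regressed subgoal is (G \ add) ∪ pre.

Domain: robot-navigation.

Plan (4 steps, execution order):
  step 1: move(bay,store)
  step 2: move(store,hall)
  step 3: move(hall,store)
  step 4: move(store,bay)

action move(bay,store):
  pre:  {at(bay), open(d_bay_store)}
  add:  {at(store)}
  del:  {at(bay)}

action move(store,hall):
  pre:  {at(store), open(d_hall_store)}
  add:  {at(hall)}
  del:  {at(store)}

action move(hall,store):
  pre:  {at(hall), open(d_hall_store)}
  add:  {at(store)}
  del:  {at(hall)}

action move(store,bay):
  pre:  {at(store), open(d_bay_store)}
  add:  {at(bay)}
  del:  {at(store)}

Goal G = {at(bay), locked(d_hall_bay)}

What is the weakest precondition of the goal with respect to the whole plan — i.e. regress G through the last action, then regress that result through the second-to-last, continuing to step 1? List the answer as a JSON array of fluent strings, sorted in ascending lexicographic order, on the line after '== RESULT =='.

Work backward from the goal:
  through step 4 (move(store,bay)): drop {at(bay)}, keep {locked(d_hall_bay)}, require {at(store), open(d_bay_store)}
    → {at(store), locked(d_hall_bay), open(d_bay_store)}
  through step 3 (move(hall,store)): drop {at(store)}, keep {locked(d_hall_bay), open(d_bay_store)}, require {at(hall), open(d_hall_store)}
    → {at(hall), locked(d_hall_bay), open(d_bay_store), open(d_hall_store)}
  through step 2 (move(store,hall)): drop {at(hall)}, keep {locked(d_hall_bay), open(d_bay_store), open(d_hall_store)}, require {at(store), open(d_hall_store)}
    → {at(store), locked(d_hall_bay), open(d_bay_store), open(d_hall_store)}
  through step 1 (move(bay,store)): drop {at(store)}, keep {locked(d_hall_bay), open(d_bay_store), open(d_hall_store)}, require {at(bay), open(d_bay_store)}
    → {at(bay), locked(d_hall_bay), open(d_bay_store), open(d_hall_store)}

== RESULT ==
["at(bay)", "locked(d_hall_bay)", "open(d_bay_store)", "open(d_hall_store)"]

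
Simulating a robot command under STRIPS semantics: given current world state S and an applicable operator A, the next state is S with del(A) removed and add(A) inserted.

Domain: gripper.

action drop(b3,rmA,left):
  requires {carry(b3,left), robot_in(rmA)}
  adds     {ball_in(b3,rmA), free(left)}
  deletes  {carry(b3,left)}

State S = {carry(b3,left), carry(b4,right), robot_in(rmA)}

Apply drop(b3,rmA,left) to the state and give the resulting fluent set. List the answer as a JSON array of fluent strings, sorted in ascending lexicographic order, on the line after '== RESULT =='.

Compute (S \ del) ∪ add:
  pre ⊆ S: {carry(b3,left), robot_in(rmA)} ⊆ S  — applicable
  S \ del = {carry(b4,right), robot_in(rmA)}
  ∪ add   = {ball_in(b3,rmA), carry(b4,right), free(left), robot_in(rmA)}

== RESULT ==
["ball_in(b3,rmA)", "carry(b4,right)", "free(left)", "robot_in(rmA)"]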